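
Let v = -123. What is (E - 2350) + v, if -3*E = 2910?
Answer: -3443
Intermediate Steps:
E = -970 (E = -1/3*2910 = -970)
(E - 2350) + v = (-970 - 2350) - 123 = -3320 - 123 = -3443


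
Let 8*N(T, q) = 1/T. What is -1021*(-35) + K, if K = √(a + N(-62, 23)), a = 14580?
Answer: 35735 + 13*√1326521/124 ≈ 35856.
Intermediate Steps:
N(T, q) = 1/(8*T)
K = 13*√1326521/124 (K = √(14580 + (⅛)/(-62)) = √(14580 + (⅛)*(-1/62)) = √(14580 - 1/496) = √(7231679/496) = 13*√1326521/124 ≈ 120.75)
-1021*(-35) + K = -1021*(-35) + 13*√1326521/124 = 35735 + 13*√1326521/124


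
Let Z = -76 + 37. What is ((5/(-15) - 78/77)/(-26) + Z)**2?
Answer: 54719969929/36072036 ≈ 1517.0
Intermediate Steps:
Z = -39
((5/(-15) - 78/77)/(-26) + Z)**2 = ((5/(-15) - 78/77)/(-26) - 39)**2 = ((5*(-1/15) - 78*1/77)*(-1/26) - 39)**2 = ((-1/3 - 78/77)*(-1/26) - 39)**2 = (-311/231*(-1/26) - 39)**2 = (311/6006 - 39)**2 = (-233923/6006)**2 = 54719969929/36072036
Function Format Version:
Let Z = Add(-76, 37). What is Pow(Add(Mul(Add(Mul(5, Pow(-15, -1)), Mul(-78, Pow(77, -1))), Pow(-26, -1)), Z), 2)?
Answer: Rational(54719969929, 36072036) ≈ 1517.0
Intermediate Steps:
Z = -39
Pow(Add(Mul(Add(Mul(5, Pow(-15, -1)), Mul(-78, Pow(77, -1))), Pow(-26, -1)), Z), 2) = Pow(Add(Mul(Add(Mul(5, Pow(-15, -1)), Mul(-78, Pow(77, -1))), Pow(-26, -1)), -39), 2) = Pow(Add(Mul(Add(Mul(5, Rational(-1, 15)), Mul(-78, Rational(1, 77))), Rational(-1, 26)), -39), 2) = Pow(Add(Mul(Add(Rational(-1, 3), Rational(-78, 77)), Rational(-1, 26)), -39), 2) = Pow(Add(Mul(Rational(-311, 231), Rational(-1, 26)), -39), 2) = Pow(Add(Rational(311, 6006), -39), 2) = Pow(Rational(-233923, 6006), 2) = Rational(54719969929, 36072036)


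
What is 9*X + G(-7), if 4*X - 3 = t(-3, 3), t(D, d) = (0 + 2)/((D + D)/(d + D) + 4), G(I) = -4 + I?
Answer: -17/4 ≈ -4.2500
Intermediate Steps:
t(D, d) = 2/(4 + 2*D/(D + d)) (t(D, d) = 2/((2*D)/(D + d) + 4) = 2/(2*D/(D + d) + 4) = 2/(4 + 2*D/(D + d)))
X = ¾ (X = ¾ + ((-3 + 3)/(2*3 + 3*(-3)))/4 = ¾ + (0/(6 - 9))/4 = ¾ + (0/(-3))/4 = ¾ + (-⅓*0)/4 = ¾ + (¼)*0 = ¾ + 0 = ¾ ≈ 0.75000)
9*X + G(-7) = 9*(¾) + (-4 - 7) = 27/4 - 11 = -17/4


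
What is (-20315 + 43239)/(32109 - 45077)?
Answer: -5731/3242 ≈ -1.7677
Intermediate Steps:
(-20315 + 43239)/(32109 - 45077) = 22924/(-12968) = 22924*(-1/12968) = -5731/3242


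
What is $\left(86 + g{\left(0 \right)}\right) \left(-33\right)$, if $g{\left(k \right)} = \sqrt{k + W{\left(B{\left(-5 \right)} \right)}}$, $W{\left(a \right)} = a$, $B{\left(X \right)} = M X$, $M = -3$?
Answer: $-2838 - 33 \sqrt{15} \approx -2965.8$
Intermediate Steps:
$B{\left(X \right)} = - 3 X$
$g{\left(k \right)} = \sqrt{15 + k}$ ($g{\left(k \right)} = \sqrt{k - -15} = \sqrt{k + 15} = \sqrt{15 + k}$)
$\left(86 + g{\left(0 \right)}\right) \left(-33\right) = \left(86 + \sqrt{15 + 0}\right) \left(-33\right) = \left(86 + \sqrt{15}\right) \left(-33\right) = -2838 - 33 \sqrt{15}$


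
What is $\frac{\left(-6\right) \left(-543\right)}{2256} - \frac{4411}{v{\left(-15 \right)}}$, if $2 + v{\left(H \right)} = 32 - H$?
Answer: $- \frac{1634101}{16920} \approx -96.578$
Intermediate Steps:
$v{\left(H \right)} = 30 - H$ ($v{\left(H \right)} = -2 - \left(-32 + H\right) = 30 - H$)
$\frac{\left(-6\right) \left(-543\right)}{2256} - \frac{4411}{v{\left(-15 \right)}} = \frac{\left(-6\right) \left(-543\right)}{2256} - \frac{4411}{30 - -15} = 3258 \cdot \frac{1}{2256} - \frac{4411}{30 + 15} = \frac{543}{376} - \frac{4411}{45} = - \frac{1634101}{16920}$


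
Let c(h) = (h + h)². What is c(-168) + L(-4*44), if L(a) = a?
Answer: 112720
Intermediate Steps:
c(h) = 4*h² (c(h) = (2*h)² = 4*h²)
c(-168) + L(-4*44) = 4*(-168)² - 4*44 = 4*28224 - 176 = 112896 - 176 = 112720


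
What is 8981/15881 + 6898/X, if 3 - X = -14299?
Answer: 118996700/113565031 ≈ 1.0478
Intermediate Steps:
X = 14302 (X = 3 - 1*(-14299) = 3 + 14299 = 14302)
8981/15881 + 6898/X = 8981/15881 + 6898/14302 = 8981*(1/15881) + 6898*(1/14302) = 8981/15881 + 3449/7151 = 118996700/113565031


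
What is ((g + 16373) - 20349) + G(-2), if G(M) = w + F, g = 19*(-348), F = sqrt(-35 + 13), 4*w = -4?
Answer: -10589 + I*sqrt(22) ≈ -10589.0 + 4.6904*I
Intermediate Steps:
w = -1 (w = (1/4)*(-4) = -1)
F = I*sqrt(22) (F = sqrt(-22) = I*sqrt(22) ≈ 4.6904*I)
g = -6612
G(M) = -1 + I*sqrt(22)
((g + 16373) - 20349) + G(-2) = ((-6612 + 16373) - 20349) + (-1 + I*sqrt(22)) = (9761 - 20349) + (-1 + I*sqrt(22)) = -10588 + (-1 + I*sqrt(22)) = -10589 + I*sqrt(22)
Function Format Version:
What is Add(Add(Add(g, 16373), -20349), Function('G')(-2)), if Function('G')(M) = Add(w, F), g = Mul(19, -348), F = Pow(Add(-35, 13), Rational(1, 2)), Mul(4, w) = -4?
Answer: Add(-10589, Mul(I, Pow(22, Rational(1, 2)))) ≈ Add(-10589., Mul(4.6904, I))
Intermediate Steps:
w = -1 (w = Mul(Rational(1, 4), -4) = -1)
F = Mul(I, Pow(22, Rational(1, 2))) (F = Pow(-22, Rational(1, 2)) = Mul(I, Pow(22, Rational(1, 2))) ≈ Mul(4.6904, I))
g = -6612
Function('G')(M) = Add(-1, Mul(I, Pow(22, Rational(1, 2))))
Add(Add(Add(g, 16373), -20349), Function('G')(-2)) = Add(Add(Add(-6612, 16373), -20349), Add(-1, Mul(I, Pow(22, Rational(1, 2))))) = Add(Add(9761, -20349), Add(-1, Mul(I, Pow(22, Rational(1, 2))))) = Add(-10588, Add(-1, Mul(I, Pow(22, Rational(1, 2))))) = Add(-10589, Mul(I, Pow(22, Rational(1, 2))))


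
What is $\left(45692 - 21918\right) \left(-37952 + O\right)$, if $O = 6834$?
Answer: $-739799332$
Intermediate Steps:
$\left(45692 - 21918\right) \left(-37952 + O\right) = \left(45692 - 21918\right) \left(-37952 + 6834\right) = 23774 \left(-31118\right) = -739799332$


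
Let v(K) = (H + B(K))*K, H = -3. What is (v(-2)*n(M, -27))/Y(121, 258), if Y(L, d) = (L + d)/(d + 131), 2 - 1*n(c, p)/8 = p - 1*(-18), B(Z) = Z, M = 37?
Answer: 342320/379 ≈ 903.22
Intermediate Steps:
v(K) = K*(-3 + K) (v(K) = (-3 + K)*K = K*(-3 + K))
n(c, p) = -128 - 8*p (n(c, p) = 16 - 8*(p - 1*(-18)) = 16 - 8*(p + 18) = 16 - 8*(18 + p) = 16 + (-144 - 8*p) = -128 - 8*p)
Y(L, d) = (L + d)/(131 + d)
(v(-2)*n(M, -27))/Y(121, 258) = ((-2*(-3 - 2))*(-128 - 8*(-27)))/(((121 + 258)/(131 + 258))) = ((-2*(-5))*(-128 + 216))/((379/389)) = (10*88)/(((1/389)*379)) = 880/(379/389) = 880*(389/379) = 342320/379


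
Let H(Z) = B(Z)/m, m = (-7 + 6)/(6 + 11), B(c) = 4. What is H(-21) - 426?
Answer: -494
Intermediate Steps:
m = -1/17 ≈ -0.058824
H(Z) = -68 (H(Z) = 4/(-1/17) = 4*(-17) = -68)
H(-21) - 426 = -68 - 426 = -494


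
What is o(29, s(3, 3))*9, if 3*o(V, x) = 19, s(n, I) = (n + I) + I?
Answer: 57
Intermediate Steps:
s(n, I) = n + 2*I (s(n, I) = (I + n) + I = n + 2*I)
o(V, x) = 19/3 (o(V, x) = (⅓)*19 = 19/3)
o(29, s(3, 3))*9 = (19/3)*9 = 57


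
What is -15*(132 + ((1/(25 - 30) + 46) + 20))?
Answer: -2967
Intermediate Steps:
-15*(132 + ((1/(25 - 30) + 46) + 20)) = -15*(132 + ((1/(-5) + 46) + 20)) = -15*(132 + ((-⅕ + 46) + 20)) = -15*(132 + (229/5 + 20)) = -15*(132 + 329/5) = -15*989/5 = -2967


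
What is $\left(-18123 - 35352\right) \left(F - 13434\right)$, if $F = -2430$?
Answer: $848327400$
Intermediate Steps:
$\left(-18123 - 35352\right) \left(F - 13434\right) = \left(-18123 - 35352\right) \left(-2430 - 13434\right) = \left(-53475\right) \left(-15864\right) = 848327400$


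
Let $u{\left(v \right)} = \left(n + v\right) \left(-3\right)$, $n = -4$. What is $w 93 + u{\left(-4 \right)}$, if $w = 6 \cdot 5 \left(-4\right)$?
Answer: $-11136$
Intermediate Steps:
$w = -120$ ($w = 30 \left(-4\right) = -120$)
$u{\left(v \right)} = 12 - 3 v$ ($u{\left(v \right)} = \left(-4 + v\right) \left(-3\right) = 12 - 3 v$)
$w 93 + u{\left(-4 \right)} = \left(-120\right) 93 + \left(12 - -12\right) = -11160 + \left(12 + 12\right) = -11160 + 24 = -11136$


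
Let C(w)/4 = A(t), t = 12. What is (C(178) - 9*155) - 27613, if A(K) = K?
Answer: -28960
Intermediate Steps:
C(w) = 48 (C(w) = 4*12 = 48)
(C(178) - 9*155) - 27613 = (48 - 9*155) - 27613 = (48 - 1395) - 27613 = -1347 - 27613 = -28960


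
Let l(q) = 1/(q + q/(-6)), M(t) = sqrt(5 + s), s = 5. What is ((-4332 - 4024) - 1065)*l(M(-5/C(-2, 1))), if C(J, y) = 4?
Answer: -28263*sqrt(10)/25 ≈ -3575.0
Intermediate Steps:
M(t) = sqrt(10) (M(t) = sqrt(5 + 5) = sqrt(10))
l(q) = 6/(5*q) (l(q) = 1/(q + q*(-1/6)) = 1/(q - q/6) = 1/(5*q/6) = 6/(5*q))
((-4332 - 4024) - 1065)*l(M(-5/C(-2, 1))) = ((-4332 - 4024) - 1065)*(6/(5*(sqrt(10)))) = (-8356 - 1065)*(6*(sqrt(10)/10)/5) = -28263*sqrt(10)/25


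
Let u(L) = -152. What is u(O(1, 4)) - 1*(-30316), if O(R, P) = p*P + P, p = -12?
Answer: 30164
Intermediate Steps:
O(R, P) = -11*P (O(R, P) = -12*P + P = -11*P)
u(O(1, 4)) - 1*(-30316) = -152 - 1*(-30316) = -152 + 30316 = 30164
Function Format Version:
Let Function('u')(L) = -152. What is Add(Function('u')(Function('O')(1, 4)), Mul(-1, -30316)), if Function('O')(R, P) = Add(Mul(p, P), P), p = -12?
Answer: 30164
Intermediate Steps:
Function('O')(R, P) = Mul(-11, P) (Function('O')(R, P) = Add(Mul(-12, P), P) = Mul(-11, P))
Add(Function('u')(Function('O')(1, 4)), Mul(-1, -30316)) = Add(-152, Mul(-1, -30316)) = Add(-152, 30316) = 30164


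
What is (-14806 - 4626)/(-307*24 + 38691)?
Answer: -19432/31323 ≈ -0.62037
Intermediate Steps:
(-14806 - 4626)/(-307*24 + 38691) = -19432/(-7368 + 38691) = -19432/31323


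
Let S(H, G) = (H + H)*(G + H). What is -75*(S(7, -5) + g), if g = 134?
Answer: -12150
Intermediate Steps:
S(H, G) = 2*H*(G + H) (S(H, G) = (2*H)*(G + H) = 2*H*(G + H))
-75*(S(7, -5) + g) = -75*(2*7*(-5 + 7) + 134) = -75*(2*7*2 + 134) = -75*(28 + 134) = -75*162 = -12150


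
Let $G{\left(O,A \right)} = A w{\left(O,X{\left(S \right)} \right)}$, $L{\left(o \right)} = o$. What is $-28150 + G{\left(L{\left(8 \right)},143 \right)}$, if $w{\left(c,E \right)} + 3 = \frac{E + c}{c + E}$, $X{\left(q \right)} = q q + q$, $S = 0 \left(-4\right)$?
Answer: $-28436$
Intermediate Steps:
$S = 0$
$X{\left(q \right)} = q + q^{2}$ ($X{\left(q \right)} = q^{2} + q = q + q^{2}$)
$w{\left(c,E \right)} = -2$ ($w{\left(c,E \right)} = -3 + \frac{E + c}{c + E} = -3 + \frac{E + c}{E + c} = -3 + 1 = -2$)
$G{\left(O,A \right)} = - 2 A$ ($G{\left(O,A \right)} = A \left(-2\right) = - 2 A$)
$-28150 + G{\left(L{\left(8 \right)},143 \right)} = -28150 - 286 = -28436$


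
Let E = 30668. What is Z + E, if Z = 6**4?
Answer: 31964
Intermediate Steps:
Z = 1296
Z + E = 1296 + 30668 = 31964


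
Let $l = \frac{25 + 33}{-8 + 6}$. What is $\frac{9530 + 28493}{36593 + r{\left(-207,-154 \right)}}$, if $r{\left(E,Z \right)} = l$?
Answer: $\frac{38023}{36564} \approx 1.0399$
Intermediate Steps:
$l = -29$ ($l = \frac{58}{-2} = 58 \left(- \frac{1}{2}\right) = -29$)
$r{\left(E,Z \right)} = -29$
$\frac{9530 + 28493}{36593 + r{\left(-207,-154 \right)}} = \frac{9530 + 28493}{36593 - 29} = \frac{38023}{36564}$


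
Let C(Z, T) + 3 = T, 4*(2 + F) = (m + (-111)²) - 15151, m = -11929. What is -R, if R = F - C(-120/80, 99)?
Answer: 15151/4 ≈ 3787.8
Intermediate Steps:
F = -14767/4 (F = -2 + ((-11929 + (-111)²) - 15151)/4 = -2 + ((-11929 + 12321) - 15151)/4 = -2 + (392 - 15151)/4 = -2 + (¼)*(-14759) = -2 - 14759/4 = -14767/4 ≈ -3691.8)
C(Z, T) = -3 + T
R = -15151/4 (R = -14767/4 - (-3 + 99) = -14767/4 - 1*96 = -14767/4 - 96 = -15151/4 ≈ -3787.8)
-R = -1*(-15151/4) = 15151/4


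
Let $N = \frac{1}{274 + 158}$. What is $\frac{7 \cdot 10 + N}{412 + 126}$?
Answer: $\frac{30241}{232416} \approx 0.13012$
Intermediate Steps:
$N = \frac{1}{432} \approx 0.0023148$
$\frac{7 \cdot 10 + N}{412 + 126} = \frac{7 \cdot 10 + \frac{1}{432}}{412 + 126} = \frac{70 + \frac{1}{432}}{538} = \frac{30241}{432} \cdot \frac{1}{538} = \frac{30241}{232416}$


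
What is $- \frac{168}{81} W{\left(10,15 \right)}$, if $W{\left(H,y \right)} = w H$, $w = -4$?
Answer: $\frac{2240}{27} \approx 82.963$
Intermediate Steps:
$W{\left(H,y \right)} = - 4 H$
$- \frac{168}{81} W{\left(10,15 \right)} = - \frac{168}{81} \left(\left(-4\right) 10\right) = \left(-168\right) \frac{1}{81} \left(-40\right) = \left(- \frac{56}{27}\right) \left(-40\right) = \frac{2240}{27}$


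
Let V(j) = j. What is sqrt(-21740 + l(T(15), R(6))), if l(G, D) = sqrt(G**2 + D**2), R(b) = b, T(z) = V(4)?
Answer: sqrt(-21740 + 2*sqrt(13)) ≈ 147.42*I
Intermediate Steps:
T(z) = 4
l(G, D) = sqrt(D**2 + G**2)
sqrt(-21740 + l(T(15), R(6))) = sqrt(-21740 + sqrt(6**2 + 4**2)) = sqrt(-21740 + sqrt(36 + 16)) = sqrt(-21740 + sqrt(52)) = sqrt(-21740 + 2*sqrt(13))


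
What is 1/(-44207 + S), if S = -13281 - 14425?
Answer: -1/71913 ≈ -1.3906e-5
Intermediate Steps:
S = -27706
1/(-44207 + S) = 1/(-44207 - 27706) = 1/(-71913) = -1/71913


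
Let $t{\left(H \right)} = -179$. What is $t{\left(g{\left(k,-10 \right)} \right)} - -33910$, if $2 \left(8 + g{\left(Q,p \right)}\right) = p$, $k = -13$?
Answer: $33731$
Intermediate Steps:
$g{\left(Q,p \right)} = -8 + \frac{p}{2}$
$t{\left(g{\left(k,-10 \right)} \right)} - -33910 = -179 - -33910 = -179 + 33910 = 33731$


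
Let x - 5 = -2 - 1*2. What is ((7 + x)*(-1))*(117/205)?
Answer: -936/205 ≈ -4.5659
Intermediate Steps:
x = 1 (x = 5 + (-2 - 1*2) = 5 + (-2 - 2) = 5 - 4 = 1)
((7 + x)*(-1))*(117/205) = ((7 + 1)*(-1))*(117/205) = (8*(-1))*(117*(1/205)) = -8*117/205 = -936/205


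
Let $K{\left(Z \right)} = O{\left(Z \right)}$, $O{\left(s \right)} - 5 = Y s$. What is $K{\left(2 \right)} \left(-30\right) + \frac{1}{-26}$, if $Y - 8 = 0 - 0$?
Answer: $- \frac{16381}{26} \approx -630.04$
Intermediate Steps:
$Y = 8$ ($Y = 8 + \left(0 - 0\right) = 8 + \left(0 + 0\right) = 8 + 0 = 8$)
$O{\left(s \right)} = 5 + 8 s$
$K{\left(Z \right)} = 5 + 8 Z$
$K{\left(2 \right)} \left(-30\right) + \frac{1}{-26} = \left(5 + 8 \cdot 2\right) \left(-30\right) + \frac{1}{-26} = \left(5 + 16\right) \left(-30\right) - \frac{1}{26} = 21 \left(-30\right) - \frac{1}{26} = -630 - \frac{1}{26} = - \frac{16381}{26}$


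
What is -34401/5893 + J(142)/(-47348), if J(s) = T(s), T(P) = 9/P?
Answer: -3257637843/558043528 ≈ -5.8376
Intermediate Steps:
J(s) = 9/s
-34401/5893 + J(142)/(-47348) = -34401/5893 + (9/142)/(-47348) = -34401*1/5893 + (9*(1/142))*(-1/47348) = -34401/5893 + (9/142)*(-1/47348) = -34401/5893 - 9/6723416 = -3257637843/558043528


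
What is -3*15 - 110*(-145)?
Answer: 15905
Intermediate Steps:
-3*15 - 110*(-145) = -45 + 15950 = 15905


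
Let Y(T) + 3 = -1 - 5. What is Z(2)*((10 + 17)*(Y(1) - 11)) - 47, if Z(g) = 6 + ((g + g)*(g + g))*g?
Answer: -20567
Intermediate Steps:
Y(T) = -9 (Y(T) = -3 + (-1 - 5) = -3 - 6 = -9)
Z(g) = 6 + 4*g**3 (Z(g) = 6 + ((2*g)*(2*g))*g = 6 + (4*g**2)*g = 6 + 4*g**3)
Z(2)*((10 + 17)*(Y(1) - 11)) - 47 = (6 + 4*2**3)*((10 + 17)*(-9 - 11)) - 47 = (6 + 4*8)*(27*(-20)) - 47 = (6 + 32)*(-540) - 47 = 38*(-540) - 47 = -20520 - 47 = -20567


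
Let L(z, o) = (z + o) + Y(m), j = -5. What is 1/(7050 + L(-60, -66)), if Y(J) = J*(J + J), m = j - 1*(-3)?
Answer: 1/6932 ≈ 0.00014426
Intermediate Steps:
m = -2 (m = -5 - 1*(-3) = -5 + 3 = -2)
Y(J) = 2*J² (Y(J) = J*(2*J) = 2*J²)
L(z, o) = 8 + o + z (L(z, o) = (z + o) + 2*(-2)² = (o + z) + 2*4 = (o + z) + 8 = 8 + o + z)
1/(7050 + L(-60, -66)) = 1/(7050 + (8 - 66 - 60)) = 1/(7050 - 118) = 1/6932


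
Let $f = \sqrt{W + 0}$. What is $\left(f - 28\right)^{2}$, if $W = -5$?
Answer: $\left(28 - i \sqrt{5}\right)^{2} \approx 779.0 - 125.22 i$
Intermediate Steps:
$f = i \sqrt{5}$ ($f = \sqrt{-5 + 0} = \sqrt{-5} = i \sqrt{5} \approx 2.2361 i$)
$\left(f - 28\right)^{2} = \left(i \sqrt{5} - 28\right)^{2} = \left(-28 + i \sqrt{5}\right)^{2}$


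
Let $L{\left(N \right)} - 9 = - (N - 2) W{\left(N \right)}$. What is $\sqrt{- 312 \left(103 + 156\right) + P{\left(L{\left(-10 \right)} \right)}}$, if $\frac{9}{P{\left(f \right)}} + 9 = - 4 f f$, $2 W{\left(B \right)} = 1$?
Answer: $\frac{i \sqrt{824322509}}{101} \approx 284.27 i$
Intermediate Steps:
$W{\left(B \right)} = \frac{1}{2}$ ($W{\left(B \right)} = \frac{1}{2} \cdot 1 = \frac{1}{2}$)
$L{\left(N \right)} = 10 - \frac{N}{2}$ ($L{\left(N \right)} = 9 + - (N - 2) \frac{1}{2} = 9 + - (-2 + N) \frac{1}{2} = 9 + \left(2 - N\right) \frac{1}{2} = 9 - \left(-1 + \frac{N}{2}\right) = 10 - \frac{N}{2}$)
$P{\left(f \right)} = \frac{9}{-9 - 4 f^{2}}$ ($P{\left(f \right)} = \frac{9}{-9 + - 4 f f} = \frac{9}{-9 - 4 f^{2}}$)
$\sqrt{- 312 \left(103 + 156\right) + P{\left(L{\left(-10 \right)} \right)}} = \sqrt{- 312 \left(103 + 156\right) - \frac{9}{9 + 4 \left(10 - -5\right)^{2}}} = \sqrt{- 312 \cdot 259 - \frac{9}{9 + 4 \left(10 + 5\right)^{2}}} = \sqrt{\left(-1\right) 80808 - \frac{9}{9 + 4 \cdot 15^{2}}} = \sqrt{-80808 - \frac{9}{9 + 4 \cdot 225}} = \sqrt{-80808 - \frac{9}{9 + 900}} = \sqrt{-80808 - \frac{9}{909}} = \sqrt{-80808 - \frac{1}{101}} = \sqrt{- \frac{8161609}{101}} = \frac{i \sqrt{824322509}}{101}$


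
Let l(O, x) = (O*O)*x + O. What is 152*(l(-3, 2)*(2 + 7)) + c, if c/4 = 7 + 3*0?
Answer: 20548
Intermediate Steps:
l(O, x) = O + x*O² (l(O, x) = O²*x + O = x*O² + O = O + x*O²)
c = 28 (c = 4*(7 + 3*0) = 4*(7 + 0) = 4*7 = 28)
152*(l(-3, 2)*(2 + 7)) + c = 152*((-3*(1 - 3*2))*(2 + 7)) + 28 = 152*(-3*(1 - 6)*9) + 28 = 152*(-3*(-5)*9) + 28 = 152*(15*9) + 28 = 152*135 + 28 = 20520 + 28 = 20548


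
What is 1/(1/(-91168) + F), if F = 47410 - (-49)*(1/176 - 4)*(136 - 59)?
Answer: 91168/2948321837 ≈ 3.0922e-5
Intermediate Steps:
F = 517431/16 (F = 47410 - (-49)*(1/176 - 4)*77 = 47410 - (-49)*(-703/176*77) = 47410 - (-49)*(-4921)/16 = 47410 - 1*241129/16 = 47410 - 241129/16 = 517431/16 ≈ 32339.)
1/(1/(-91168) + F) = 1/(1/(-91168) + 517431/16) = 1/(-1/91168 + 517431/16) = 1/(2948321837/91168) = 91168/2948321837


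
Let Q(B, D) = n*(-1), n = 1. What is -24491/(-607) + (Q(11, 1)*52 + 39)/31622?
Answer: 774446511/19194554 ≈ 40.347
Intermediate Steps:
Q(B, D) = -1 (Q(B, D) = 1*(-1) = -1)
-24491/(-607) + (Q(11, 1)*52 + 39)/31622 = -24491/(-607) + (-1*52 + 39)/31622 = -24491*(-1/607) + (-52 + 39)*(1/31622) = 24491/607 - 13*1/31622 = 24491/607 - 13/31622 = 774446511/19194554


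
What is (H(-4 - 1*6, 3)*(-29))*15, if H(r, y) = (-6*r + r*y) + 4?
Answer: -14790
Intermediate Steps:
H(r, y) = 4 - 6*r + r*y
(H(-4 - 1*6, 3)*(-29))*15 = ((4 - 6*(-4 - 1*6) + (-4 - 1*6)*3)*(-29))*15 = ((4 - 6*(-4 - 6) + (-4 - 6)*3)*(-29))*15 = ((4 - 6*(-10) - 10*3)*(-29))*15 = ((4 + 60 - 30)*(-29))*15 = (34*(-29))*15 = -986*15 = -14790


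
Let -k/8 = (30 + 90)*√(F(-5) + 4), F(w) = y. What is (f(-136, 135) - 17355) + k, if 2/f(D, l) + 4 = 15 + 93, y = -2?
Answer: -902459/52 - 960*√2 ≈ -18713.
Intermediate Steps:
f(D, l) = 1/52 (f(D, l) = 2/(-4 + (15 + 93)) = 2/(-4 + 108) = 2/104 = 2*(1/104) = 1/52)
F(w) = -2
k = -960*√2 (k = -8*(30 + 90)*√(-2 + 4) = -960*√2 ≈ -1357.6)
(f(-136, 135) - 17355) + k = (1/52 - 17355) - 960*√2 = -902459/52 - 960*√2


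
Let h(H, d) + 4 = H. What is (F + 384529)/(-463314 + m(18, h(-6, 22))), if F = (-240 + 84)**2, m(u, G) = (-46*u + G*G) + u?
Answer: -408865/464024 ≈ -0.88113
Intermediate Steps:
h(H, d) = -4 + H
m(u, G) = G**2 - 45*u (m(u, G) = (-46*u + G**2) + u = (G**2 - 46*u) + u = G**2 - 45*u)
F = 24336 (F = (-156)**2 = 24336)
(F + 384529)/(-463314 + m(18, h(-6, 22))) = (24336 + 384529)/(-463314 + ((-4 - 6)**2 - 45*18)) = 408865/(-463314 + ((-10)**2 - 810)) = 408865/(-463314 + (100 - 810)) = 408865/(-463314 - 710) = 408865/(-464024) = 408865*(-1/464024) = -408865/464024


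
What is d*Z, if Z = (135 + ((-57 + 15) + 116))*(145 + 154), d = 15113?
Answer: 944426483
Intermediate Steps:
Z = 62491 (Z = (135 + (-42 + 116))*299 = (135 + 74)*299 = 209*299 = 62491)
d*Z = 15113*62491 = 944426483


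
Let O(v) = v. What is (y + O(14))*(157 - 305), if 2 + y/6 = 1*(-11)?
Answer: 9472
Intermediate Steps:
y = -78 (y = -12 + 6*(1*(-11)) = -12 + 6*(-11) = -12 - 66 = -78)
(y + O(14))*(157 - 305) = (-78 + 14)*(157 - 305) = -64*(-148) = 9472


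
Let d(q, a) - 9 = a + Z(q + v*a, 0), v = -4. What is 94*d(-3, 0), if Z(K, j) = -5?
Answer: 376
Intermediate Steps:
d(q, a) = 4 + a (d(q, a) = 9 + (a - 5) = 9 + (-5 + a) = 4 + a)
94*d(-3, 0) = 94*(4 + 0) = 94*4 = 376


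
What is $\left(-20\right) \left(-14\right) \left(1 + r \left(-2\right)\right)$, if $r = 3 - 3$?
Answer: $280$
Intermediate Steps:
$r = 0$
$\left(-20\right) \left(-14\right) \left(1 + r \left(-2\right)\right) = \left(-20\right) \left(-14\right) \left(1 + 0 \left(-2\right)\right) = 280 \left(1 + 0\right) = 280 \cdot 1 = 280$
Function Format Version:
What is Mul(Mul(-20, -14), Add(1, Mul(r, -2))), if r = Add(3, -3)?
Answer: 280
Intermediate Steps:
r = 0
Mul(Mul(-20, -14), Add(1, Mul(r, -2))) = Mul(Mul(-20, -14), Add(1, Mul(0, -2))) = Mul(280, Add(1, 0)) = Mul(280, 1) = 280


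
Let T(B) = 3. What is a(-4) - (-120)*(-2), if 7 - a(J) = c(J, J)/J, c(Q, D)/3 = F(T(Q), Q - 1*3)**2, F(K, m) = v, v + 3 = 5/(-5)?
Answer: -221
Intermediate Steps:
v = -4 (v = -3 + 5/(-5) = -3 + 5*(-1/5) = -3 - 1 = -4)
F(K, m) = -4
c(Q, D) = 48 (c(Q, D) = 3*(-4)**2 = 3*16 = 48)
a(J) = 7 - 48/J
a(-4) - (-120)*(-2) = (7 - 48/(-4)) - (-120)*(-2) = (7 - 48*(-1/4)) - 30*8 = (7 + 12) - 240 = 19 - 240 = -221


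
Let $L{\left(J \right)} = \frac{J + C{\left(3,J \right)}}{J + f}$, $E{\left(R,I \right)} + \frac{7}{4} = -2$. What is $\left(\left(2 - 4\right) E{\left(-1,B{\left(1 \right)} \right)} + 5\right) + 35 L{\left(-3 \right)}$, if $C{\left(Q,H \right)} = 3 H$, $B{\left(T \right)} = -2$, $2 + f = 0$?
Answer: $\frac{193}{2} \approx 96.5$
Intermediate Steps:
$f = -2$ ($f = -2 + 0 = -2$)
$E{\left(R,I \right)} = - \frac{15}{4}$ ($E{\left(R,I \right)} = - \frac{7}{4} - 2 = - \frac{15}{4}$)
$L{\left(J \right)} = \frac{4 J}{-2 + J}$ ($L{\left(J \right)} = \frac{J + 3 J}{J - 2} = \frac{4 J}{-2 + J}$)
$\left(\left(2 - 4\right) E{\left(-1,B{\left(1 \right)} \right)} + 5\right) + 35 L{\left(-3 \right)} = \left(\left(2 - 4\right) \left(- \frac{15}{4}\right) + 5\right) + 35 \cdot 4 \left(-3\right) \frac{1}{-2 - 3} = \left(\left(2 - 4\right) \left(- \frac{15}{4}\right) + 5\right) + 35 \cdot 4 \left(-3\right) \frac{1}{-5} = \left(\left(-2\right) \left(- \frac{15}{4}\right) + 5\right) + 35 \cdot 4 \left(-3\right) \left(- \frac{1}{5}\right) = \left(\frac{15}{2} + 5\right) + 35 \cdot \frac{12}{5} = \frac{25}{2} + 84 = \frac{193}{2}$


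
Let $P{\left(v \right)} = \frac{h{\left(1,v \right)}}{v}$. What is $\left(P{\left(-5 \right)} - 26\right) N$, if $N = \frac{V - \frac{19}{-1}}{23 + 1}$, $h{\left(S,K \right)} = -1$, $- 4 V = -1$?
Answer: $- \frac{3311}{160} \approx -20.694$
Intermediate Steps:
$V = \frac{1}{4}$ ($V = \left(- \frac{1}{4}\right) \left(-1\right) = \frac{1}{4} \approx 0.25$)
$P{\left(v \right)} = - \frac{1}{v}$
$N = \frac{77}{96}$ ($N = \frac{\frac{1}{4} - \frac{19}{-1}}{23 + 1} = \frac{\frac{1}{4} - -19}{24} = \left(\frac{1}{4} + 19\right) \frac{1}{24} = \frac{77}{4} \cdot \frac{1}{24} = \frac{77}{96} \approx 0.80208$)
$\left(P{\left(-5 \right)} - 26\right) N = \left(- \frac{1}{-5} - 26\right) \frac{77}{96} = \left(\left(-1\right) \left(- \frac{1}{5}\right) - 26\right) \frac{77}{96} = \left(\frac{1}{5} - 26\right) \frac{77}{96} = \left(- \frac{129}{5}\right) \frac{77}{96} = - \frac{3311}{160}$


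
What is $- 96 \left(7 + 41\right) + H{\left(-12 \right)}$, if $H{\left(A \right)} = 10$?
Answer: $-4598$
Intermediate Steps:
$- 96 \left(7 + 41\right) + H{\left(-12 \right)} = - 96 \left(7 + 41\right) + 10 = \left(-96\right) 48 + 10 = -4608 + 10 = -4598$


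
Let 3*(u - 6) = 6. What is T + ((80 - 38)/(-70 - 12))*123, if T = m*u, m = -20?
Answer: -223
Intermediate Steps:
u = 8 (u = 6 + (⅓)*6 = 6 + 2 = 8)
T = -160 (T = -20*8 = -160)
T + ((80 - 38)/(-70 - 12))*123 = -160 + ((80 - 38)/(-70 - 12))*123 = -160 + (42/(-82))*123 = -160 + (42*(-1/82))*123 = -160 - 21/41*123 = -160 - 63 = -223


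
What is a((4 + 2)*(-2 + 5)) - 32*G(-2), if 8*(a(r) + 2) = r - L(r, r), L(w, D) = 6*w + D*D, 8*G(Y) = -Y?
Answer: -247/4 ≈ -61.750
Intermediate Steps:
G(Y) = -Y/8 (G(Y) = (-Y)/8 = -Y/8)
L(w, D) = D² + 6*w (L(w, D) = 6*w + D² = D² + 6*w)
a(r) = -2 - 5*r/8 - r²/8 (a(r) = -2 + (r - (r² + 6*r))/8 = -2 + (r + (-r² - 6*r))/8 = -2 + (-r² - 5*r)/8 = -2 + (-5*r/8 - r²/8) = -2 - 5*r/8 - r²/8)
a((4 + 2)*(-2 + 5)) - 32*G(-2) = (-2 - 5*(4 + 2)*(-2 + 5)/8 - (-2 + 5)²*(4 + 2)²/8) - (-4)*(-2) = (-2 - 15*3/4 - (6*3)²/8) - 32*¼ = (-2 - 5/8*18 - ⅛*18²) - 8 = (-2 - 45/4 - ⅛*324) - 8 = (-2 - 45/4 - 81/2) - 8 = -215/4 - 8 = -247/4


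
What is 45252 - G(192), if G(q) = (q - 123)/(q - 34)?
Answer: 7149747/158 ≈ 45252.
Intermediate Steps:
G(q) = (-123 + q)/(-34 + q)
45252 - G(192) = 45252 - (-123 + 192)/(-34 + 192) = 45252 - 69/158 = 7149747/158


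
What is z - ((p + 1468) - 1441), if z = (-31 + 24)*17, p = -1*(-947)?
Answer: -1093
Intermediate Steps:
p = 947
z = -119 (z = -7*17 = -119)
z - ((p + 1468) - 1441) = -119 - ((947 + 1468) - 1441) = -119 - (2415 - 1441) = -119 - 1*974 = -119 - 974 = -1093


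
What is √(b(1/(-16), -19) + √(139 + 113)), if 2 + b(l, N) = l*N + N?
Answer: √(-317 + 96*√7)/4 ≈ 1.9844*I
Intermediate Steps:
b(l, N) = -2 + N + N*l (b(l, N) = -2 + (l*N + N) = -2 + (N*l + N) = -2 + (N + N*l) = -2 + N + N*l)
√(b(1/(-16), -19) + √(139 + 113)) = √((-2 - 19 - 19/(-16)) + √(139 + 113)) = √((-2 - 19 - 19*(-1/16)) + √252) = √((-2 - 19 + 19/16) + 6*√7) = √(-317/16 + 6*√7)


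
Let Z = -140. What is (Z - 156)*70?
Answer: -20720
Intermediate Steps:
(Z - 156)*70 = (-140 - 156)*70 = -296*70 = -20720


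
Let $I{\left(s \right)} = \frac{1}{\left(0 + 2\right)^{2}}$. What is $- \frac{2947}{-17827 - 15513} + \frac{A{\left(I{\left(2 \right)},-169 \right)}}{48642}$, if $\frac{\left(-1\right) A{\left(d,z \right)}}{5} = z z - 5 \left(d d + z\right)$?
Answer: $- \frac{19034320529}{6486897120} \approx -2.9343$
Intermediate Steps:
$I{\left(s \right)} = \frac{1}{4}$ ($I{\left(s \right)} = \frac{1}{2^{2}} = \frac{1}{4}$)
$A{\left(d,z \right)} = - 5 z^{2} + 25 z + 25 d^{2}$ ($A{\left(d,z \right)} = - 5 \left(z z - 5 \left(d d + z\right)\right) = - 5 \left(z^{2} - 5 \left(d^{2} + z\right)\right) = - 5 \left(z^{2} - 5 \left(z + d^{2}\right)\right) = - 5 \left(z^{2} - \left(5 z + 5 d^{2}\right)\right) = - 5 \left(z^{2} - 5 z - 5 d^{2}\right) = - 5 z^{2} + 25 z + 25 d^{2}$)
$- \frac{2947}{-17827 - 15513} + \frac{A{\left(I{\left(2 \right)},-169 \right)}}{48642} = - \frac{2947}{-17827 - 15513} + \frac{- 5 \left(-169\right)^{2} + 25 \left(-169\right) + \frac{25}{16}}{48642} = - \frac{2947}{-17827 - 15513} + \left(\left(-5\right) 28561 - 4225 + 25 \cdot \frac{1}{16}\right) \frac{1}{48642} = - \frac{2947}{-33340} + \left(-142805 - 4225 + \frac{25}{16}\right) \frac{1}{48642} = \left(-2947\right) \left(- \frac{1}{33340}\right) - \frac{2352455}{778272} = \frac{2947}{33340} - \frac{2352455}{778272} = - \frac{19034320529}{6486897120}$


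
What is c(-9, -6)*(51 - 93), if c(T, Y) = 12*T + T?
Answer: 4914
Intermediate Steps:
c(T, Y) = 13*T
c(-9, -6)*(51 - 93) = (13*(-9))*(51 - 93) = -117*(-42) = 4914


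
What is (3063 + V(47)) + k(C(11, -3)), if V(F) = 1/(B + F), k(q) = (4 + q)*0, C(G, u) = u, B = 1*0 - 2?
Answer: 137836/45 ≈ 3063.0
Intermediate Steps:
B = -2 (B = 0 - 2 = -2)
k(q) = 0
V(F) = 1/(-2 + F)
(3063 + V(47)) + k(C(11, -3)) = (3063 + 1/(-2 + 47)) + 0 = (3063 + 1/45) + 0 = 137836/45 + 0 = 137836/45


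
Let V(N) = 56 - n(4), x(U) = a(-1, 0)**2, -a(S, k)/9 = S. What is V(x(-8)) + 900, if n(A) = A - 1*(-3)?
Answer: 949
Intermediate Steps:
n(A) = 3 + A (n(A) = A + 3 = 3 + A)
a(S, k) = -9*S
x(U) = 81 (x(U) = (-9*(-1))**2 = 9**2 = 81)
V(N) = 49 (V(N) = 56 - (3 + 4) = 56 - 1*7 = 56 - 7 = 49)
V(x(-8)) + 900 = 49 + 900 = 949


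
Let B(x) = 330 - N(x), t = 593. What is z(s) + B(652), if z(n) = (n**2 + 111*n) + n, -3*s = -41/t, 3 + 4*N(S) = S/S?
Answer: 2108301599/6329682 ≈ 333.08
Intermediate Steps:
N(S) = -1/2 (N(S) = -3/4 + (S/S)/4 = -3/4 + (1/4)*1 = -3/4 + 1/4 = -1/2)
s = 41/1779 (s = -(-41)/(3*593) = -1/3*(-41/593) = 41/1779 ≈ 0.023047)
z(n) = n**2 + 112*n
B(x) = 661/2 (B(x) = 330 - 1*(-1/2) = 330 + 1/2 = 661/2)
z(s) + B(652) = 41*(112 + 41/1779)/1779 + 661/2 = (41/1779)*(199289/1779) + 661/2 = 8170849/3164841 + 661/2 = 2108301599/6329682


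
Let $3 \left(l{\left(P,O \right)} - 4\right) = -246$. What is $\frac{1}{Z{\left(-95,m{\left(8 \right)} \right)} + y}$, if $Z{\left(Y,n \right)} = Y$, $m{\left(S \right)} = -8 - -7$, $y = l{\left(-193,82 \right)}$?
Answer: $- \frac{1}{173} \approx -0.0057803$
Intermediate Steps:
$l{\left(P,O \right)} = -78$ ($l{\left(P,O \right)} = 4 + \frac{1}{3} \left(-246\right) = 4 - 82 = -78$)
$y = -78$
$m{\left(S \right)} = -1$ ($m{\left(S \right)} = -8 + 7 = -1$)
$\frac{1}{Z{\left(-95,m{\left(8 \right)} \right)} + y} = \frac{1}{-95 - 78} = \frac{1}{-173} = - \frac{1}{173}$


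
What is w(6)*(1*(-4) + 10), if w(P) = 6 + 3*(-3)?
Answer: -18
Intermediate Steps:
w(P) = -3 (w(P) = 6 - 9 = -3)
w(6)*(1*(-4) + 10) = -3*(1*(-4) + 10) = -3*(-4 + 10) = -3*6 = -18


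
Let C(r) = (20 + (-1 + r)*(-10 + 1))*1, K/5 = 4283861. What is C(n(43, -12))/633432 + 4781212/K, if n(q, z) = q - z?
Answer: 1509295641727/6783836602380 ≈ 0.22248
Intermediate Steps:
K = 21419305 (K = 5*4283861 = 21419305)
C(r) = 29 - 9*r (C(r) = (20 + (-1 + r)*(-9))*1 = (20 + (9 - 9*r))*1 = (29 - 9*r)*1 = 29 - 9*r)
C(n(43, -12))/633432 + 4781212/K = (29 - 9*(43 - 1*(-12)))/633432 + 4781212/21419305 = (29 - 9*(43 + 12))*(1/633432) + 4781212*(1/21419305) = (29 - 9*55)*(1/633432) + 4781212/21419305 = (29 - 495)*(1/633432) + 4781212/21419305 = -466*1/633432 + 4781212/21419305 = -233/316716 + 4781212/21419305 = 1509295641727/6783836602380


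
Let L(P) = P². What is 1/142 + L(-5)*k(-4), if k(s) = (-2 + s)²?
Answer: 127801/142 ≈ 900.01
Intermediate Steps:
1/142 + L(-5)*k(-4) = 1/142 + (-5)²*(-2 - 4)² = 1/142 + 25*(-6)² = 1/142 + 25*36 = 1/142 + 900 = 127801/142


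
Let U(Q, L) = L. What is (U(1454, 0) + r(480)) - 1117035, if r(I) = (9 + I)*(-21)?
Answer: -1127304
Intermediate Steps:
r(I) = -189 - 21*I
(U(1454, 0) + r(480)) - 1117035 = (0 + (-189 - 21*480)) - 1117035 = (0 + (-189 - 10080)) - 1117035 = (0 - 10269) - 1117035 = -10269 - 1117035 = -1127304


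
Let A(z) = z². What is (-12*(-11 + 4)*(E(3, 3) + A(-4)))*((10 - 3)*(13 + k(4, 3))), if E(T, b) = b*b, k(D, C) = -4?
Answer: 132300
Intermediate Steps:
E(T, b) = b²
(-12*(-11 + 4)*(E(3, 3) + A(-4)))*((10 - 3)*(13 + k(4, 3))) = (-12*(-11 + 4)*(3² + (-4)²))*((10 - 3)*(13 - 4)) = (-(-84)*(9 + 16))*(7*9) = -(-84)*25*63 = -12*(-175)*63 = 2100*63 = 132300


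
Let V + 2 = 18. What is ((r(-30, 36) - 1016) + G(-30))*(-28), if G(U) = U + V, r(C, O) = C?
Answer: 29680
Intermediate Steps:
V = 16 (V = -2 + 18 = 16)
G(U) = 16 + U (G(U) = U + 16 = 16 + U)
((r(-30, 36) - 1016) + G(-30))*(-28) = ((-30 - 1016) + (16 - 30))*(-28) = (-1046 - 14)*(-28) = -1060*(-28) = 29680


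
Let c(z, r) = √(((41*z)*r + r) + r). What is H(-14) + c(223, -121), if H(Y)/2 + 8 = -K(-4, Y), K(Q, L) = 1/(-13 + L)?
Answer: -430/27 + 11*I*√9145 ≈ -15.926 + 1051.9*I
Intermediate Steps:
H(Y) = -16 - 2/(-13 + Y) (H(Y) = -16 + 2*(-1/(-13 + Y)) = -16 - 2/(-13 + Y))
c(z, r) = √(2*r + 41*r*z) (c(z, r) = √((41*r*z + r) + r) = √((r + 41*r*z) + r) = √(2*r + 41*r*z))
H(-14) + c(223, -121) = 2*(103 - 8*(-14))/(-13 - 14) + √(-121*(2 + 41*223)) = 2*(103 + 112)/(-27) + √(-121*(2 + 9143)) = 2*(-1/27)*215 + √(-121*9145) = -430/27 + √(-1106545) = -430/27 + 11*I*√9145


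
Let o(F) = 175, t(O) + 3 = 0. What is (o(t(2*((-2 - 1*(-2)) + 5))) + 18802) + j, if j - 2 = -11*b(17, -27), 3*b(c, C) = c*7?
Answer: 55628/3 ≈ 18543.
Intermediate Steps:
b(c, C) = 7*c/3 (b(c, C) = (c*7)/3 = (7*c)/3 = 7*c/3)
j = -1303/3 (j = 2 - 77*17/3 = 2 - 11*119/3 = 2 - 1309/3 = -1303/3 ≈ -434.33)
t(O) = -3 (t(O) = -3 + 0 = -3)
(o(t(2*((-2 - 1*(-2)) + 5))) + 18802) + j = (175 + 18802) - 1303/3 = 18977 - 1303/3 = 55628/3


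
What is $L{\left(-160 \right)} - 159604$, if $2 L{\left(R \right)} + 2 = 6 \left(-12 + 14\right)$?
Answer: $-159599$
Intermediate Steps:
$L{\left(R \right)} = 5$ ($L{\left(R \right)} = -1 + \frac{6 \left(-12 + 14\right)}{2} = -1 + \frac{6 \cdot 2}{2} = -1 + \frac{1}{2} \cdot 12 = -1 + 6 = 5$)
$L{\left(-160 \right)} - 159604 = 5 - 159604 = -159599$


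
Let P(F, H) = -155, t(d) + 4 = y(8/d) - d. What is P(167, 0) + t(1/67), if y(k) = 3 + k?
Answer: 25459/67 ≈ 379.98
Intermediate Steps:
t(d) = -1 - d + 8/d (t(d) = -4 + ((3 + 8/d) - d) = -4 + (3 - d + 8/d) = -1 - d + 8/d)
P(167, 0) + t(1/67) = -155 + (-1 - 1/67 + 8/(1/67)) = -155 + (-1 - 1*1/67 + 8/(1/67)) = -155 + (-1 - 1/67 + 8*67) = -155 + (-1 - 1/67 + 536) = -155 + 35844/67 = 25459/67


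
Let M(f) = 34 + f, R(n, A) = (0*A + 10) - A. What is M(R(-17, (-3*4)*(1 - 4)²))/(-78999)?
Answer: -152/78999 ≈ -0.0019241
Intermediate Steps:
R(n, A) = 10 - A (R(n, A) = (0 + 10) - A = 10 - A)
M(R(-17, (-3*4)*(1 - 4)²))/(-78999) = (34 + (10 - (-3*4)*(1 - 4)²))/(-78999) = (34 + (10 - (-12)*(-3)²))*(-1/78999) = (34 + (10 - (-12)*9))*(-1/78999) = (34 + (10 - 1*(-108)))*(-1/78999) = (34 + (10 + 108))*(-1/78999) = (34 + 118)*(-1/78999) = 152*(-1/78999) = -152/78999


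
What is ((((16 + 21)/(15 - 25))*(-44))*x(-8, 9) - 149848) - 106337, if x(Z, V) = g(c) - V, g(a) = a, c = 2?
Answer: -1286623/5 ≈ -2.5732e+5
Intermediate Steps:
x(Z, V) = 2 - V
((((16 + 21)/(15 - 25))*(-44))*x(-8, 9) - 149848) - 106337 = ((((16 + 21)/(15 - 25))*(-44))*(2 - 1*9) - 149848) - 106337 = (((37/(-10))*(-44))*(2 - 9) - 149848) - 106337 = (((37*(-1/10))*(-44))*(-7) - 149848) - 106337 = (-37/10*(-44)*(-7) - 149848) - 106337 = ((814/5)*(-7) - 149848) - 106337 = (-5698/5 - 149848) - 106337 = -754938/5 - 106337 = -1286623/5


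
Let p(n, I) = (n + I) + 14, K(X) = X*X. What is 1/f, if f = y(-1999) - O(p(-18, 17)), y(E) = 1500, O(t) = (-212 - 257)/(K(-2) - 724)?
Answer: 720/1079531 ≈ 0.00066696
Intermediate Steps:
K(X) = X²
p(n, I) = 14 + I + n (p(n, I) = (I + n) + 14 = 14 + I + n)
O(t) = 469/720 (O(t) = (-212 - 257)/((-2)² - 724) = -469/(4 - 724) = -469/(-720) = -469*(-1/720) = 469/720)
f = 1079531/720 (f = 1500 - 1*469/720 = 1500 - 469/720 = 1079531/720 ≈ 1499.3)
1/f = 1/(1079531/720) = 720/1079531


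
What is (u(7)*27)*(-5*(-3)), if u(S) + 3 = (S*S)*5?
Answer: 98010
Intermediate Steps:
u(S) = -3 + 5*S**2 (u(S) = -3 + (S*S)*5 = -3 + S**2*5 = -3 + 5*S**2)
(u(7)*27)*(-5*(-3)) = ((-3 + 5*7**2)*27)*(-5*(-3)) = ((-3 + 5*49)*27)*15 = ((-3 + 245)*27)*15 = (242*27)*15 = 6534*15 = 98010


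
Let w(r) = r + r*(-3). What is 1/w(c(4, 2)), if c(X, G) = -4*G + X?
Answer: ⅛ ≈ 0.12500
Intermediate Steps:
c(X, G) = X - 4*G
w(r) = -2*r (w(r) = r - 3*r = -2*r)
1/w(c(4, 2)) = 1/(-2*(4 - 4*2)) = 1/(-2*(4 - 8)) = 1/(-2*(-4)) = 1/8 = ⅛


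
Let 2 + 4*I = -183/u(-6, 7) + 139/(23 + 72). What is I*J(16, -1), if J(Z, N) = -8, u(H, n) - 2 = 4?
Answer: 5897/95 ≈ 62.074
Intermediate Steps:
u(H, n) = 6 (u(H, n) = 2 + 4 = 6)
I = -5897/760 (I = -½ + (-183/6 + 139/(23 + 72))/4 = -½ + (-183*⅙ + 139/95)/4 = -½ + (-61/2 + 139*(1/95))/4 = -½ + (-61/2 + 139/95)/4 = -½ + (¼)*(-5517/190) = -½ - 5517/760 = -5897/760 ≈ -7.7592)
I*J(16, -1) = -5897/760*(-8) = 5897/95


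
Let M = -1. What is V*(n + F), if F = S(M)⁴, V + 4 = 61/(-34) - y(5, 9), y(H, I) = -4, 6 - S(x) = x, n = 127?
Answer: -77104/17 ≈ -4535.5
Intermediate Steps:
S(x) = 6 - x
V = -61/34 (V = -4 + (61/(-34) - 1*(-4)) = -4 + (61*(-1/34) + 4) = -4 + (-61/34 + 4) = -4 + 75/34 = -61/34 ≈ -1.7941)
F = 2401 (F = (6 - 1*(-1))⁴ = (6 + 1)⁴ = 7⁴ = 2401)
V*(n + F) = -61*(127 + 2401)/34 = -61/34*2528 = -77104/17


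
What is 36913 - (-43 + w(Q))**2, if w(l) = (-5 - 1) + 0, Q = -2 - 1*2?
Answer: 34512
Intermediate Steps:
Q = -4 (Q = -2 - 2 = -4)
w(l) = -6 (w(l) = -6 + 0 = -6)
36913 - (-43 + w(Q))**2 = 36913 - (-43 - 6)**2 = 36913 - 1*(-49)**2 = 36913 - 1*2401 = 36913 - 2401 = 34512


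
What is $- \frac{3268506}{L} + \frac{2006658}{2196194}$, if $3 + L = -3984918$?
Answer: $\frac{2529107811697}{1458609931779} \approx 1.7339$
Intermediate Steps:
$L = -3984921$ ($L = -3 - 3984918 = -3984921$)
$- \frac{3268506}{L} + \frac{2006658}{2196194} = - \frac{3268506}{-3984921} + \frac{2006658}{2196194} = \left(-3268506\right) \left(- \frac{1}{3984921}\right) + 2006658 \cdot \frac{1}{2196194} = \frac{1089502}{1328307} + \frac{1003329}{1098097} = \frac{2529107811697}{1458609931779}$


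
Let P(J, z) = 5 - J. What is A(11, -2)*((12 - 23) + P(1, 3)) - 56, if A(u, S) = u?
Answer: -133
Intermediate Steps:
A(11, -2)*((12 - 23) + P(1, 3)) - 56 = 11*((12 - 23) + (5 - 1*1)) - 56 = 11*(-11 + (5 - 1)) - 56 = 11*(-11 + 4) - 56 = 11*(-7) - 56 = -77 - 56 = -133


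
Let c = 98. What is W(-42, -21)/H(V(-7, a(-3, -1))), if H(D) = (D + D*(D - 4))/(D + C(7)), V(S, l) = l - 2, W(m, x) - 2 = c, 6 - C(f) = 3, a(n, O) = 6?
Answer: 175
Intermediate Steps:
C(f) = 3 (C(f) = 6 - 1*3 = 6 - 3 = 3)
W(m, x) = 100 (W(m, x) = 2 + 98 = 100)
V(S, l) = -2 + l
H(D) = (D + D*(-4 + D))/(3 + D) (H(D) = (D + D*(D - 4))/(D + 3) = (D + D*(-4 + D))/(3 + D))
W(-42, -21)/H(V(-7, a(-3, -1))) = 100/(((-2 + 6)*(-3 + (-2 + 6))/(3 + (-2 + 6)))) = 100/((4*(-3 + 4)/(3 + 4))) = 100/((4*1/7)) = 100/((4*(⅐)*1)) = 100/(4/7) = 100*(7/4) = 175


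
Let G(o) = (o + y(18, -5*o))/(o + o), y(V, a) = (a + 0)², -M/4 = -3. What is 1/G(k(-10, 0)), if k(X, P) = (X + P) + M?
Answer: 2/51 ≈ 0.039216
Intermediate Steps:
M = 12 (M = -4*(-3) = 12)
k(X, P) = 12 + P + X (k(X, P) = (X + P) + 12 = (P + X) + 12 = 12 + P + X)
y(V, a) = a²
G(o) = (o + 25*o²)/(2*o) (G(o) = (o + (-5*o)²)/(o + o) = (o + 25*o²)/((2*o)) = (o + 25*o²)*(1/(2*o)) = (o + 25*o²)/(2*o))
1/G(k(-10, 0)) = 1/(½ + 25*(12 + 0 - 10)/2) = 1/(½ + (25/2)*2) = 1/(½ + 25) = 1/(51/2) = 2/51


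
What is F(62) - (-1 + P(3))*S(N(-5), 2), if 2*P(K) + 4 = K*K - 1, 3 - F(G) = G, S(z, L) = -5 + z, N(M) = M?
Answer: -49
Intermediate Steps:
F(G) = 3 - G
P(K) = -5/2 + K²/2 (P(K) = -2 + (K*K - 1)/2 = -2 + (K² - 1)/2 = -2 + (-1 + K²)/2 = -2 + (-½ + K²/2) = -5/2 + K²/2)
F(62) - (-1 + P(3))*S(N(-5), 2) = (3 - 1*62) - (-1 + (-5/2 + (½)*3²))*(-5 - 5) = (3 - 62) - (-1 + (-5/2 + (½)*9))*(-10) = -59 - (-1 + (-5/2 + 9/2))*(-10) = -59 - (-1 + 2)*(-10) = -59 - (-10) = -59 - 1*(-10) = -59 + 10 = -49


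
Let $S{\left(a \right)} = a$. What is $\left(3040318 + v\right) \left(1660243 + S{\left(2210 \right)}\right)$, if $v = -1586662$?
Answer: $2416634778168$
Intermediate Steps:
$\left(3040318 + v\right) \left(1660243 + S{\left(2210 \right)}\right) = \left(3040318 - 1586662\right) \left(1660243 + 2210\right) = 1453656 \cdot 1662453 = 2416634778168$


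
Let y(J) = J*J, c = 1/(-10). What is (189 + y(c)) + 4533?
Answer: 472201/100 ≈ 4722.0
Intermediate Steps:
c = -⅒ ≈ -0.10000
y(J) = J²
(189 + y(c)) + 4533 = (189 + (-⅒)²) + 4533 = (189 + 1/100) + 4533 = 18901/100 + 4533 = 472201/100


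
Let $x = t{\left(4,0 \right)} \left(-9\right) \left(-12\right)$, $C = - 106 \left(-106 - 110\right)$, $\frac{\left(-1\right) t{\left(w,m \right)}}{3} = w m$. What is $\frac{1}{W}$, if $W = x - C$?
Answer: $- \frac{1}{22896} \approx -4.3676 \cdot 10^{-5}$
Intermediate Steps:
$t{\left(w,m \right)} = - 3 m w$ ($t{\left(w,m \right)} = - 3 w m = - 3 m w$)
$C = 22896$ ($C = \left(-106\right) \left(-216\right) = 22896$)
$x = 0$ ($x = \left(-3\right) 0 \cdot 4 \left(-9\right) \left(-12\right) = 0 \left(-9\right) \left(-12\right) = 0 \left(-12\right) = 0$)
$W = -22896$ ($W = 0 - 22896 = -22896$)
$\frac{1}{W} = \frac{1}{-22896} = - \frac{1}{22896}$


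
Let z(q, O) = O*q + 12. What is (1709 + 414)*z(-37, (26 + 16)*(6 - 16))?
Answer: 33016896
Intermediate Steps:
z(q, O) = 12 + O*q
(1709 + 414)*z(-37, (26 + 16)*(6 - 16)) = (1709 + 414)*(12 + ((26 + 16)*(6 - 16))*(-37)) = 2123*(12 + (42*(-10))*(-37)) = 2123*(12 - 420*(-37)) = 2123*(12 + 15540) = 2123*15552 = 33016896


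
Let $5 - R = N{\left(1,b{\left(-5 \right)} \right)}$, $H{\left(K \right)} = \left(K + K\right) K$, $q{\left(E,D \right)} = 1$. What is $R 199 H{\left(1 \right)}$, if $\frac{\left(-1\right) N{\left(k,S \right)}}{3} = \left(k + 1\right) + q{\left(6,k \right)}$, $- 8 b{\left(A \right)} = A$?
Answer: $5572$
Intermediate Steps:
$b{\left(A \right)} = - \frac{A}{8}$
$H{\left(K \right)} = 2 K^{2}$ ($H{\left(K \right)} = 2 K K = 2 K^{2}$)
$N{\left(k,S \right)} = -6 - 3 k$ ($N{\left(k,S \right)} = - 3 \left(\left(k + 1\right) + 1\right) = - 3 \left(\left(1 + k\right) + 1\right) = - 3 \left(2 + k\right) = -6 - 3 k$)
$R = 14$ ($R = 5 - \left(-6 - 3\right) = 5 - -9 = 5 + 9 = 14$)
$R 199 H{\left(1 \right)} = 14 \cdot 199 \cdot 2 \cdot 1^{2} = 2786 \cdot 2 \cdot 1 = 2786 \cdot 2 = 5572$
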